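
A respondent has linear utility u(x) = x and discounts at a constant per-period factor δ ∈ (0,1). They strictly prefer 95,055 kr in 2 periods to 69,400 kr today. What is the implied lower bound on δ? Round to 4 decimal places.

δ > 0.8545

Comparing present values: 69400 < δ^2·95055.
Hence δ^2 > 69400/95055 = 0.73010, and x ↦ x^(1/2) is increasing on (0,∞).
δ > 0.73010^(1/2) = 0.8545.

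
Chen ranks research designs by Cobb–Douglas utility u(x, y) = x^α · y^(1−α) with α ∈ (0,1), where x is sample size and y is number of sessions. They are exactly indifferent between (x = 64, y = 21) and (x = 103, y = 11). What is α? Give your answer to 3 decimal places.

Set the two utilities equal: 64^α·21^(1−α) = 103^α·11^(1−α).
Taking logs: α·ln 64 + (1−α)·ln 21 = α·ln 103 + (1−α)·ln 11, i.e. α·-0.475846 = (1−α)·-0.646627.
So α/(1−α) = (-0.646627)/(-0.475846) = 1.358900, and α = 1.358900/2.358900 ≈ 0.576.

α ≈ 0.576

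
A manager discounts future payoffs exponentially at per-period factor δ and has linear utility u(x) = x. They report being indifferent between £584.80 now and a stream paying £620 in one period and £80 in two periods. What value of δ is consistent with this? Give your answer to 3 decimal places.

δ ≈ 0.850

Equating present values: 584.80 = 620δ + 80δ².
So 80δ² + 620δ − 584.80 = 0.
By the quadratic formula (taking the positive root), δ = (−620 + √571536.00) / 160 ≈ 0.850.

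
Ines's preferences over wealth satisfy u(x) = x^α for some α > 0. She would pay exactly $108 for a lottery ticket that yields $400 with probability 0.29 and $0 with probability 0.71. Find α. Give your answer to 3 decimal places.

The lottery's expected utility is 0.29·u(400) + 0.71·u(0) = 0.29·400^α (since u(0) = 0 for α > 0).
Indifference: 108^α = 0.29·400^α, so (108/400)^α = 0.29.
α = ln(0.29) / ln(108/400) = -1.237874/-1.309333 ≈ 0.945.

α ≈ 0.945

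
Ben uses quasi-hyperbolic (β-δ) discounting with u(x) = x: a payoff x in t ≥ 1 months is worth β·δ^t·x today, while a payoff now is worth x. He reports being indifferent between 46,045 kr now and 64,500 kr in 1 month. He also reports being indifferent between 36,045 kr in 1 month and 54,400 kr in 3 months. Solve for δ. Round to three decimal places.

δ ≈ 0.814

Both payoffs in the second observation are in the future, so β drops out: δ^1·36045 = δ^3·54400 ⇒ δ^2 = 36045/54400 = 0.66259, so δ = 0.81400.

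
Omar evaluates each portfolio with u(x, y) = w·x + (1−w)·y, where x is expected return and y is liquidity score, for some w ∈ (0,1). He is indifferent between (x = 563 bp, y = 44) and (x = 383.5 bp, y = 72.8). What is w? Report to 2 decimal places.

w = 0.14

Equating utilities: w·563 + (1−w)·44 = w·383.5 + (1−w)·72.8.
Rearranging, 179.5·w − 28.8·(1−w) = 0.
Hence w = 28.8/(179.5+28.8) = 28.8/208.3 = 0.14.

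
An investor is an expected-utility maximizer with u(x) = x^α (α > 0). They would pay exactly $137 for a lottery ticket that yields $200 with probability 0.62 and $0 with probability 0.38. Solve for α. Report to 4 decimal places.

The lottery's expected utility is 0.62·u(200) + 0.38·u(0) = 0.62·200^α (since u(0) = 0 for α > 0).
Equating: 137^α = 0.62·200^α, i.e. 0.6850^α = 0.62.
Take logs: α = ln 0.62 / ln(137/200) ≈ 1.263520.

α ≈ 1.2635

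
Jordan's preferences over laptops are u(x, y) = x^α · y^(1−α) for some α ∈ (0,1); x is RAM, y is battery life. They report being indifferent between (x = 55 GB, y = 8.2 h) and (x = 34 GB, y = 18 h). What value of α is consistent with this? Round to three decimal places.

Indifference: 55^α · 8.2^(1−α) = 34^α · 18^(1−α).
Rearrange to (55/34)^α = (18/8.2)^(1−α) and take logs: α·0.480973 = (1−α)·0.786238.
With A = 0.480973 and B = 0.786238: α·A = (1−α)·B, so α = B/(A+B) = 0.786238/1.267211 ≈ 0.620.

α ≈ 0.620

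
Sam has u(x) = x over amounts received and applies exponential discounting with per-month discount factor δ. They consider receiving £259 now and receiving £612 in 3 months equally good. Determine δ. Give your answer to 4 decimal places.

δ ≈ 0.7508

The payoff in 3 months is discounted by δ^3, so u(259) = δ^3·u(612) and δ^3 = u(259)/u(612).
With u(x) = x: δ^3 = 259/612 = 0.42320.
So δ = 0.42320^(1/3) ≈ 0.7508.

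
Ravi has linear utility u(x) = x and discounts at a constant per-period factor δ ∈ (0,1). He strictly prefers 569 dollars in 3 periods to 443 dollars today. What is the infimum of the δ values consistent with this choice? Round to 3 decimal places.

Comparing present values: 443 < δ^3·569.
Dividing by 569: δ^3 > 0.77856. Both sides are positive, so the cube root keeps the direction.
δ > (443/569)^(1/3) ≈ 0.920.

δ > 0.920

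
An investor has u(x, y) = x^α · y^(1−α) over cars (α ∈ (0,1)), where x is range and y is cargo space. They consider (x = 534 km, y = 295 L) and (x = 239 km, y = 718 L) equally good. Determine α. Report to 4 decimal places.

α ≈ 0.5253

Indifference: 534^α · 295^(1−α) = 239^α · 718^(1−α).
Taking logs: α·ln 534 + (1−α)·ln 295 = α·ln 239 + (1−α)·ln 718, i.e. α·0.8039323 = (1−α)·0.8894942.
So α/(1−α) = (0.8894942)/(0.8039323) = 1.1064292, and α = 1.1064292/2.1064292 ≈ 0.5253.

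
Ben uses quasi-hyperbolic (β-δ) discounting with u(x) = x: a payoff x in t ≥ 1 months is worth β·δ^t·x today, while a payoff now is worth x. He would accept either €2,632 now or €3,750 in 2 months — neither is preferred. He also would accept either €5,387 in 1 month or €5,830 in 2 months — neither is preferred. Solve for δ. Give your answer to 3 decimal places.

The second indifference involves only future payoffs, so β cancels: β·δ^1·5387 = β·δ^2·5830, giving δ = 5387/5830 = 0.92401.

δ ≈ 0.924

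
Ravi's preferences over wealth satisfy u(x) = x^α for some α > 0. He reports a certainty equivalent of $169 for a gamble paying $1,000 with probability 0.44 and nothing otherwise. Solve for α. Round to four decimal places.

α ≈ 0.4618

EU(lottery) = 0.44·1000^α + 0.56·0 = 0.44·1000^α.
Equating: 169^α = 0.44·1000^α, i.e. 0.1690^α = 0.44.
Taking logs: α·ln(169/1000) = ln(0.44), so α = -0.8209806 / -1.7778566 ≈ 0.4618.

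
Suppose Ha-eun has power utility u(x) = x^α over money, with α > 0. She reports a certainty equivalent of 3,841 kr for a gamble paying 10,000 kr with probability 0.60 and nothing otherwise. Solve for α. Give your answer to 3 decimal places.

α ≈ 0.534

Since u(0) = 0, the lottery's EU is 0.60·10000^α.
Equating: 3841^α = 0.60·10000^α, i.e. 0.3841^α = 0.60.
α = ln(0.60) / ln(3841/10000) = -0.510826/-0.956852 ≈ 0.534.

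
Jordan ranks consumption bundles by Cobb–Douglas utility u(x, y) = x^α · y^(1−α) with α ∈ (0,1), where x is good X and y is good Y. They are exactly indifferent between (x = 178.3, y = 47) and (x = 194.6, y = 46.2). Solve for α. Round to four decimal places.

α ≈ 0.1641

Set the two utilities equal: 178.3^α·47^(1−α) = 194.6^α·46.2^(1−α).
Rearrange to (178.3/194.6)^α = (46.2/47)^(1−α) and take logs: α·-0.0874786 = (1−α)·-0.0171678.
With A = -0.0874786 and B = -0.0171678: α·A = (1−α)·B, so α = B/(A+B) = -0.0171678/-0.1046464 ≈ 0.1641.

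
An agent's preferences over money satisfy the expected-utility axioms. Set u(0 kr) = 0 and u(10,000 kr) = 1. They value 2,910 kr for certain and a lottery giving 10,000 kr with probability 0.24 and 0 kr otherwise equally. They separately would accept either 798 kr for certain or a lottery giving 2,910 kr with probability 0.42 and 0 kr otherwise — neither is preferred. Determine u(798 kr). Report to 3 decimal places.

0.101

First, u(2,910 kr) = 0.24·u(10,000 kr) + 0.76·u(0 kr) = 0.24.
Chaining: u(798 kr) = 0.42·0.24 + 0.58·0.00 = 0.1008.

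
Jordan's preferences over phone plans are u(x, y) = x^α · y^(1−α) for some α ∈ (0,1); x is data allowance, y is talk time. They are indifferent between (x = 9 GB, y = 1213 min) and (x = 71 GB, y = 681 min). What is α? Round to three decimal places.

α ≈ 0.218

The Cobb–Douglas utilities coincide, so 9^α·1213^(1−α) = 71^α·681^(1−α).
Rearrange to (9/71)^α = (681/1213)^(1−α) and take logs: α·-2.065455 = (1−α)·-0.577290.
Thus α·(-2.642745) = -0.577290, so α = -0.577290/-2.642745 ≈ 0.218.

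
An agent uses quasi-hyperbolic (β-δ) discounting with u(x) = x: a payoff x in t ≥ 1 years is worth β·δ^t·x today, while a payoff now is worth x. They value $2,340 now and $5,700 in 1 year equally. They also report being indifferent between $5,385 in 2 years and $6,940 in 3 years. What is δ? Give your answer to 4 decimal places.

δ ≈ 0.7759

The second indifference involves only future payoffs, so β cancels: β·δ^2·5385 = β·δ^3·6940, giving δ = 5385/6940 = 0.77594.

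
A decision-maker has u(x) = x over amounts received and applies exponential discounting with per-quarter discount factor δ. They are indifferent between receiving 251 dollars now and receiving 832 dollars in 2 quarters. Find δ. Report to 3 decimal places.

The payoff in 2 quarters is discounted by δ^2, so u(251) = δ^2·u(832) and δ^2 = u(251)/u(832).
With u(x) = x: δ^2 = 251/832 = 0.30168.
Hence δ = (0.30168)^(1/2) = 0.54926.

δ ≈ 0.549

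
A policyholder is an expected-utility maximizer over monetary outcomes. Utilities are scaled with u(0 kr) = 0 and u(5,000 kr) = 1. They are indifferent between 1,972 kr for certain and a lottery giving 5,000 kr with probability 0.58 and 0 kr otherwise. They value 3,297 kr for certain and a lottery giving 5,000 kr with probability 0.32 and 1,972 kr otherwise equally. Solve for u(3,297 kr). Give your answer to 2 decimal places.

From the first indifference, u(1,972 kr) = 0.58·u(5,000 kr) + 0.42·u(0 kr) = 0.58·1 + 0.42·0 = 0.58.
Chaining: u(3,297 kr) = 0.32·1.00 + 0.68·0.58 = 0.7144.

0.71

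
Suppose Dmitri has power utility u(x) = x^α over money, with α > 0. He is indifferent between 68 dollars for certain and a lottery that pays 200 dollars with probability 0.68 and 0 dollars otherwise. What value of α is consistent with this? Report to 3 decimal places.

EU(lottery) = 0.68·200^α + 0.32·0 = 0.68·200^α.
Setting u(68) equal to that: 68^α = 0.68·200^α ⇒ (68/200)^α = 0.68.
α = ln(0.68) / ln(68/200) = -0.385662/-1.078810 ≈ 0.357.

α ≈ 0.357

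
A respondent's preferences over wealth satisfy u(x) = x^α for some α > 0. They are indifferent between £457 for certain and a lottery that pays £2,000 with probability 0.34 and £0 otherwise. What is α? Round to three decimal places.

α ≈ 0.731

The lottery's expected utility is 0.34·u(2000) + 0.66·u(0) = 0.34·2000^α (since u(0) = 0 for α > 0).
Equating: 457^α = 0.34·2000^α, i.e. 0.2285^α = 0.34.
Take logs: α = ln 0.34 / ln(457/2000) ≈ 0.73079.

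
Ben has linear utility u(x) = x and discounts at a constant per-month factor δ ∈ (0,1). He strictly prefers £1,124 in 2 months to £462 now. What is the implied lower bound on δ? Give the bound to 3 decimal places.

δ > 0.641

Under u(x) = x this choice says 462 < δ^2·1124.
Hence δ^2 > 462/1124 = 0.41103, and x ↦ x^(1/2) is increasing on (0,∞).
δ > 0.41103^(1/2) = 0.641.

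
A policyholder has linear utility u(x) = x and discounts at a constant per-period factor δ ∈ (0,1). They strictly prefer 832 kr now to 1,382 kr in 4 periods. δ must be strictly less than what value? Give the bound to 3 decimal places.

The preference means 832 > δ^4·1382.
So δ^4 < 832/1382 = 0.60203; taking the 4th root of both positive sides preserves the inequality.
δ < (832/1382)^(1/4) ≈ 0.881.

δ < 0.881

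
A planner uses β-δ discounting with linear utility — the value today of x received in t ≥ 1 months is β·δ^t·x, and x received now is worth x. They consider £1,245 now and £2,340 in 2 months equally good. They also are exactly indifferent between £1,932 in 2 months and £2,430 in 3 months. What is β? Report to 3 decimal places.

The second indifference involves only future payoffs, so β cancels: β·δ^2·1932 = β·δ^3·2430, giving δ = 1932/2430 = 0.79506.
The first indifference: 1245 = β·δ^2·2340, so β = 1245/(δ^2·2340) = 1245/(0.63212·2340) ≈ 0.842.

β ≈ 0.842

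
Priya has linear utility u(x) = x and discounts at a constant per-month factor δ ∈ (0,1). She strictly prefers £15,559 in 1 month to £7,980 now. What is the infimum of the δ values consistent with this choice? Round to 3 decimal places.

δ > 0.513

The preference means 7980 < δ·15559.
Dividing through by 15559 gives δ > 0.51289.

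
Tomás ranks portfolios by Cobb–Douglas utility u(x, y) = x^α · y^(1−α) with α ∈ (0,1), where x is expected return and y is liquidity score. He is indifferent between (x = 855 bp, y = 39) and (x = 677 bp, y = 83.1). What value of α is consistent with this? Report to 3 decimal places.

α ≈ 0.764

Set the two utilities equal: 855^α·39^(1−α) = 677^α·83.1^(1−α).
Rearrange to (855/677)^α = (83.1/39)^(1−α) and take logs: α·0.233430 = (1−α)·0.756483.
Thus α·(0.989913) = 0.756483, so α = 0.756483/0.989913 ≈ 0.764.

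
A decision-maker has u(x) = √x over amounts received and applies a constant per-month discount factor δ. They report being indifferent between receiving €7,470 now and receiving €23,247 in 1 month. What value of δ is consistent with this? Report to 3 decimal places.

Equating discounted utilities: u(7470) = δ·u(23247) ⇒ δ = u(7470)/u(23247).
Since u(x) = √x, δ = √(7470/23247) = 0.56686.

δ ≈ 0.567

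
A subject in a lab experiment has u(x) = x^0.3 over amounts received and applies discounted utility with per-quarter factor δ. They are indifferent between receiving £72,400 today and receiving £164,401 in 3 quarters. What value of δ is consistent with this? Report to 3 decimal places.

Indifference means u(72400) = δ^3 · u(164401), so δ^3 = u(72400)/u(164401).
With u(x) = x^0.3: δ^3 = 72400^0.3/164401^0.3 = (72400/164401)^0.3 = 0.78190.
Hence δ = (0.78190)^(1/3) = 0.92126.

δ ≈ 0.921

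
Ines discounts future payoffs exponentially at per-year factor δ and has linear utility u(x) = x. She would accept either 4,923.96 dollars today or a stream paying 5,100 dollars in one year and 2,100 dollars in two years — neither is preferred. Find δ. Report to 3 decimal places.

δ ≈ 0.740

The stream is worth 5100δ + 2100δ² today, so 5100δ + 2100δ² = 4923.96.
So 2100δ² + 5100δ − 4923.96 = 0.
δ = (−5100 + √(5100² + 4·2100·4923.96)) / (2·2100) = (−5100 + √67371264.00) / 4200 ≈ 0.740.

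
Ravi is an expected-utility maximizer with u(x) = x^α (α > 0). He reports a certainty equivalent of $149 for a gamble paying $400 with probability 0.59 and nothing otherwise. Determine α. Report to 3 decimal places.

α ≈ 0.534

Since u(0) = 0, the lottery's EU is 0.59·400^α.
Equating: 149^α = 0.59·400^α, i.e. 0.3725^α = 0.59.
Take logs: α = ln 0.59 / ln(149/400) ≈ 0.53430.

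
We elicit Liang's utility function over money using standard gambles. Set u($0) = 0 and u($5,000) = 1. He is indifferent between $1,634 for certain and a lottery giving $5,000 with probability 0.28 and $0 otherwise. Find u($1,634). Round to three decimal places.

0.280

The indifference gives u($1,634) = 0.28·u($5,000) + 0.72·u($0) = 0.28·1 + 0.72·0 = 0.28.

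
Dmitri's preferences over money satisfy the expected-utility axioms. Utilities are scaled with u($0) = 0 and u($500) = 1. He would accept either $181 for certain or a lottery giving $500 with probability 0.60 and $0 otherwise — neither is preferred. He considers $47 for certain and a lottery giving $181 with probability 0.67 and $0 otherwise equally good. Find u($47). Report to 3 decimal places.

0.402

The first gamble pins u($181): it must equal 0.60·1 + 0.40·0 = 0.60.
Then u($47) = 0.67·u($181) + 0.33·u($0) = 0.67·0.60 + 0.33·0.00 = 0.4020.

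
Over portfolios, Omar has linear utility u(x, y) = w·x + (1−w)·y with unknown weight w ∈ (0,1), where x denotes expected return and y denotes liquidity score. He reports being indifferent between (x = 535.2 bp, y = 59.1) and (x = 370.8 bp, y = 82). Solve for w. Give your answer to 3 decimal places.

w = 0.122

Indifference: w·535.2 + (1−w)·59.1 = w·370.8 + (1−w)·82.
w·(535.2−370.8) = (1−w)·(82−59.1), i.e. w·164.4 = (1−w)·22.9.
So w/(1−w) = 22.9/164.4 = 0.1393, giving w = 22.9/(164.4+22.9) = 0.122.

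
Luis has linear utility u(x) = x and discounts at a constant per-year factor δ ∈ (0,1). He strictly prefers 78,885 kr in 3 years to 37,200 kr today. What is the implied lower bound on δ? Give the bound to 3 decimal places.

Comparing present values: 37200 < δ^3·78885.
So δ^3 > 37200/78885 = 0.47157; taking the cube root of both positive sides preserves the inequality.
δ > 0.47157^(1/3) = 0.778.

δ > 0.778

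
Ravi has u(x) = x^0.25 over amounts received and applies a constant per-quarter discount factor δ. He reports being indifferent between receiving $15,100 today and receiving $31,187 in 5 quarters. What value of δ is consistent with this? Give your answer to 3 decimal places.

δ ≈ 0.964

Equating discounted utilities: u(15100) = δ^5·u(31187) ⇒ δ^5 = u(15100)/u(31187).
Since u(x) = x^0.25, δ^5 = (15100/31187)^0.25 = 0.48418^0.25 = 0.83416.
Taking the 5th root: δ = 0.83416^(1/5) ≈ 0.964.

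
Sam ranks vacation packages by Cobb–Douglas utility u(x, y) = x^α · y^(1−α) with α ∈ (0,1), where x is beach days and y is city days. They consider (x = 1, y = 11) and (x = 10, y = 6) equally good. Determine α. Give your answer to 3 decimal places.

α ≈ 0.208

The Cobb–Douglas utilities coincide, so 1^α·11^(1−α) = 10^α·6^(1−α).
Rearrange to (1/10)^α = (6/11)^(1−α) and take logs: α·-2.302585 = (1−α)·-0.606136.
Thus α·(-2.908721) = -0.606136, so α = -0.606136/-2.908721 ≈ 0.208.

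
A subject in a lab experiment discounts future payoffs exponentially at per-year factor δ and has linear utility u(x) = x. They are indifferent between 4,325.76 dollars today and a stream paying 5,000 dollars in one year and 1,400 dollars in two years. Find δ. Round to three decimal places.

Present value of the stream is 5000·δ + 1400·δ². Indifference gives 5000δ + 1400δ² = 4325.76.
So 1400δ² + 5000δ − 4325.76 = 0.
δ = (−5000 + √(5000² + 4·1400·4325.76)) / (2·1400) = (−5000 + √49224256.00) / 2800 ≈ 0.720.

δ ≈ 0.720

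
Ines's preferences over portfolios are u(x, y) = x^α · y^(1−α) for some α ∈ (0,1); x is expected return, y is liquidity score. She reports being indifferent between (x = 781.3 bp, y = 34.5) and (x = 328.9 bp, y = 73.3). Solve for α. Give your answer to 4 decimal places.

α ≈ 0.4655

Set the two utilities equal: 781.3^α·34.5^(1−α) = 328.9^α·73.3^(1−α).
Taking logs: α·ln 781.3 + (1−α)·ln 34.5 = α·ln 328.9 + (1−α)·ln 73.3, i.e. α·0.8652054 = (1−α)·0.7536013.
With A = 0.8652054 and B = 0.7536013: α·A = (1−α)·B, so α = B/(A+B) = 0.7536013/1.6188067 ≈ 0.4655.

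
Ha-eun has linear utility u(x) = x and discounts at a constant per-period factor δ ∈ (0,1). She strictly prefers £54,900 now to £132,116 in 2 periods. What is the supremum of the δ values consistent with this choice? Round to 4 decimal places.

δ < 0.6446

The preference means 54900 > δ^2·132116.
So δ^2 < 54900/132116 = 0.41554; taking the square root of both positive sides preserves the inequality.
δ < 0.41554^(1/2) = 0.6446.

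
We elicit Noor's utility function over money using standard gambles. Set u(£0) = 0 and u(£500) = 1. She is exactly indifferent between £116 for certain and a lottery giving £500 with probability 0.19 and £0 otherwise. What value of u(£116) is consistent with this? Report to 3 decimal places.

The indifference gives u(£116) = 0.19·u(£500) + 0.81·u(£0) = 0.19·1 + 0.81·0 = 0.19.

0.190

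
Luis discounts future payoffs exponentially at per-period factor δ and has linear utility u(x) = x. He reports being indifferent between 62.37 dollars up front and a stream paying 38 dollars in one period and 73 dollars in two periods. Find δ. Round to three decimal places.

The stream is worth 38δ + 73δ² today, so 38δ + 73δ² = 62.37.
That is, 73δ² + 38δ − 62.37 = 0, a quadratic in δ.
The positive root is δ = [−38 + √(38² + 4·73·62.37)] / (2·73) = (−38 + 140.200)/146 ≈ 0.700.

δ ≈ 0.700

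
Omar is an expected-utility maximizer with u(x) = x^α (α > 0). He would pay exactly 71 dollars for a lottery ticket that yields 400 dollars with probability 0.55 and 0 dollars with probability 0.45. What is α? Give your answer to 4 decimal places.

α ≈ 0.3458

The lottery's expected utility is 0.55·u(400) + 0.45·u(0) = 0.55·400^α (since u(0) = 0 for α > 0).
Setting u(71) equal to that: 71^α = 0.55·400^α ⇒ (71/400)^α = 0.55.
α = ln(0.55) / ln(71/400) = -0.5978370/-1.7287847 ≈ 0.3458.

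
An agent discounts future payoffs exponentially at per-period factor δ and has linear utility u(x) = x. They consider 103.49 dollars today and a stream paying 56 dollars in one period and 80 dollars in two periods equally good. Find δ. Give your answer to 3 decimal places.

δ ≈ 0.840

Present value of the stream is 56·δ + 80·δ². Indifference gives 56δ + 80δ² = 103.49.
So 80δ² + 56δ − 103.49 = 0.
The positive root is δ = [−56 + √(56² + 4·80·103.49)] / (2·80) = (−56 + 190.402)/160 ≈ 0.840.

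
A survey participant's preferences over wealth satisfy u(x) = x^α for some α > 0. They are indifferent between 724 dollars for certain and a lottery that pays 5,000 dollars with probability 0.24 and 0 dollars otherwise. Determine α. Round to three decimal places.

The lottery's expected utility is 0.24·u(5000) + 0.76·u(0) = 0.24·5000^α (since u(0) = 0 for α > 0).
Indifference: 724^α = 0.24·5000^α, so (724/5000)^α = 0.24.
Take logs: α = ln 0.24 / ln(724/5000) ≈ 0.73852.

α ≈ 0.739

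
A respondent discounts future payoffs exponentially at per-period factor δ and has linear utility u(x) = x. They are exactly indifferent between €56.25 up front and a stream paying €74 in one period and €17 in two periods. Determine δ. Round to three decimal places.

δ ≈ 0.660

Equating present values: 56.25 = 74δ + 17δ².
Rearranged: 17δ² + 74δ − 56.25 = 0.
The positive root is δ = [−74 + √(74² + 4·17·56.25)] / (2·17) = (−74 + 96.442)/34 ≈ 0.660.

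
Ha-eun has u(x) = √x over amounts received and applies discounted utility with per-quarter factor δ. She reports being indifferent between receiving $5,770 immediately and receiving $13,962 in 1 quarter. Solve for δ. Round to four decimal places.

Equating discounted utilities: u(5770) = δ·u(13962) ⇒ δ = u(5770)/u(13962).
With u(x) = √x: δ = √5770/√13962 = √(5770/13962) = 0.64286.

δ ≈ 0.6429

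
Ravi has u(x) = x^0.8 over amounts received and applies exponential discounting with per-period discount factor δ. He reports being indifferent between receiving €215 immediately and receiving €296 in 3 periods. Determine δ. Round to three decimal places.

The payoff in 3 periods is discounted by δ^3, so u(215) = δ^3·u(296) and δ^3 = u(215)/u(296).
With u(x) = x^0.8: δ^3 = 215^0.8/296^0.8 = (215/296)^0.8 = 0.77431.
Taking the cube root: δ = 0.77431^(1/3) ≈ 0.918.

δ ≈ 0.918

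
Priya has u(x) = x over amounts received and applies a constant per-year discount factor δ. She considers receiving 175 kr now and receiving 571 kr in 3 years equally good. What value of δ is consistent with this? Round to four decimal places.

δ ≈ 0.6742

Equating discounted utilities: u(175) = δ^3·u(571) ⇒ δ^3 = u(175)/u(571).
With u(x) = x: δ^3 = 175/571 = 0.30648.
So δ = 0.30648^(1/3) ≈ 0.6742.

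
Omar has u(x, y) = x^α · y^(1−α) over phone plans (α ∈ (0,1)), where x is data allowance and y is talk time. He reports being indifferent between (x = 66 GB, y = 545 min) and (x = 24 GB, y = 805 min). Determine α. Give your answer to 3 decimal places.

The Cobb–Douglas utilities coincide, so 66^α·545^(1−α) = 24^α·805^(1−α).
(66/24)^α = (805/545)^(1−α); take logs: α·ln(66/24) = (1−α)·ln(805/545), i.e. α·1.011601 = (1−α)·0.390056.
With A = 1.011601 and B = 0.390056: α·A = (1−α)·B, so α = B/(A+B) = 0.390056/1.401657 ≈ 0.278.

α ≈ 0.278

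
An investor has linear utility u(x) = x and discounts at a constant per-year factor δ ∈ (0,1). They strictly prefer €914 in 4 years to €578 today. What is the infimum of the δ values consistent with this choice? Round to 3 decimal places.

δ > 0.892

Comparing present values: 578 < δ^4·914.
Hence δ^4 > 578/914 = 0.63239, and x ↦ x^(1/4) is increasing on (0,∞).
δ > (578/914)^(1/4) ≈ 0.892.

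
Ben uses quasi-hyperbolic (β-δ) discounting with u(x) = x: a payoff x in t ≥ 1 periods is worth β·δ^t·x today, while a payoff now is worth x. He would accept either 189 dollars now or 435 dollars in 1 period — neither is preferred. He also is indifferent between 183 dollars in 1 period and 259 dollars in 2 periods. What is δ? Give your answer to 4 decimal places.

Both payoffs in the second observation are in the future, so β drops out: δ^1·183 = δ^2·259 ⇒ δ = 183/259 = 0.70656.

δ ≈ 0.7066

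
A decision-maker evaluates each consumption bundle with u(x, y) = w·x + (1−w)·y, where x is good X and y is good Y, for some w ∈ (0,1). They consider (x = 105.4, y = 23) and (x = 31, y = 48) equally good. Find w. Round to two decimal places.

u(105.4,23) = u(31,48) means w·105.4 + (1−w)·23 = w·31 + (1−w)·48.
w·(105.4−31) = (1−w)·(48−23), i.e. w·74.4 = (1−w)·25.
The marginal rate of substitution is 25/74.4, so w = 25/(74.4+25) = 0.25.

w = 0.25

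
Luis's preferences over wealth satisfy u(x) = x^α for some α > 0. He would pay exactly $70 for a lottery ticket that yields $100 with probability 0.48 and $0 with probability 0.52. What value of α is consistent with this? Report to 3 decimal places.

EU(lottery) = 0.48·100^α + 0.52·0 = 0.48·100^α.
Indifference: 70^α = 0.48·100^α, so (70/100)^α = 0.48.
Taking logs: α·ln(70/100) = ln(0.48), so α = -0.733969 / -0.356675 ≈ 2.058.

α ≈ 2.058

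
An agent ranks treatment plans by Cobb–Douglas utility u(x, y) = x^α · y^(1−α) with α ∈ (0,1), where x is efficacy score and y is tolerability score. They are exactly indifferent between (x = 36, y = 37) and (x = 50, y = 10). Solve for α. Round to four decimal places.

α ≈ 0.7993

The Cobb–Douglas utilities coincide, so 36^α·37^(1−α) = 50^α·10^(1−α).
Taking logs: α·ln 36 + (1−α)·ln 37 = α·ln 50 + (1−α)·ln 10, i.e. α·-0.3285041 = (1−α)·-1.3083328.
So α/(1−α) = (-1.3083328)/(-0.3285041) = 3.9826985, and α = 3.9826985/4.9826985 ≈ 0.7993.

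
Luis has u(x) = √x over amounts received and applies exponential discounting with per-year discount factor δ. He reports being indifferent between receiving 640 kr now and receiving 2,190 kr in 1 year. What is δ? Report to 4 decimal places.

δ ≈ 0.5406

Equating discounted utilities: u(640) = δ·u(2190) ⇒ δ = u(640)/u(2190).
Since u(x) = √x, δ = √(640/2190) = 0.54059.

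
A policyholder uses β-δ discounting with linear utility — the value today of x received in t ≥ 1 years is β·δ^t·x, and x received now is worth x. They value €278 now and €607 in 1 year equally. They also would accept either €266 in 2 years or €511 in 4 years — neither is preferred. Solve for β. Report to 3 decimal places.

The second indifference involves only future payoffs, so β cancels: β·δ^2·266 = β·δ^4·511, giving δ^2 = 266/511 = 0.52055, so δ = 0.72149.
Now use the now-vs-future pair: 278 = β·δ·607 gives β = 278/(0.72149·607) ≈ 0.635.

β ≈ 0.635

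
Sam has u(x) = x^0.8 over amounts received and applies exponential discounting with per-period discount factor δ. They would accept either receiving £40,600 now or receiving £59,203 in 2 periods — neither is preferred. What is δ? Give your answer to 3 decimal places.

δ ≈ 0.860

The payoff in 2 periods is discounted by δ^2, so u(40600) = δ^2·u(59203) and δ^2 = u(40600)/u(59203).
With u(x) = x^0.8: δ^2 = 40600^0.8/59203^0.8 = (40600/59203)^0.8 = 0.73951.
Taking the square root: δ = 0.73951^(1/2) ≈ 0.860.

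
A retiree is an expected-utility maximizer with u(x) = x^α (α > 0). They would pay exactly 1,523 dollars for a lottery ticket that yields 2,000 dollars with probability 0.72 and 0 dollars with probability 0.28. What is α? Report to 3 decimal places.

α ≈ 1.206

Since u(0) = 0, the lottery's EU is 0.72·2000^α.
Equating: 1523^α = 0.72·2000^α, i.e. 0.7615^α = 0.72.
α = ln(0.72) / ln(1523/2000) = -0.328504/-0.272465 ≈ 1.206.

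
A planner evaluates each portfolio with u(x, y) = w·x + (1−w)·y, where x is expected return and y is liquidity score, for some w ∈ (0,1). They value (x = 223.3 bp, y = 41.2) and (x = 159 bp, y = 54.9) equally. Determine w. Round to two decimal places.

w = 0.18

Equating utilities: w·223.3 + (1−w)·41.2 = w·159 + (1−w)·54.9.
w·(223.3−159) = (1−w)·(54.9−41.2), i.e. w·64.3 = (1−w)·13.7.
The marginal rate of substitution is 13.7/64.3, so w = 13.7/(64.3+13.7) = 0.18.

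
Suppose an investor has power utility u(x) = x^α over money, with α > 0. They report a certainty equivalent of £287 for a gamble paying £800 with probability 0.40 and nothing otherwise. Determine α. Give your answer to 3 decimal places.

α ≈ 0.894

EU(lottery) = 0.40·800^α + 0.60·0 = 0.40·800^α.
Indifference: 287^α = 0.40·800^α, so (287/800)^α = 0.40.
α = ln(0.40) / ln(287/800) = -0.916291/-1.025130 ≈ 0.894.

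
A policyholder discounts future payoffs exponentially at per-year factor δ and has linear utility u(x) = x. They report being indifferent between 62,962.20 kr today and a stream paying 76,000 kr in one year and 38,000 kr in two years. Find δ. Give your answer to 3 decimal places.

δ ≈ 0.630

The stream is worth 76000δ + 38000δ² today, so 76000δ + 38000δ² = 62962.20.
So 38000δ² + 76000δ − 62962.20 = 0.
δ = (−76000 + √(76000² + 4·38000·62962.20)) / (2·38000) = (−76000 + √15346254400.00) / 76000 ≈ 0.630.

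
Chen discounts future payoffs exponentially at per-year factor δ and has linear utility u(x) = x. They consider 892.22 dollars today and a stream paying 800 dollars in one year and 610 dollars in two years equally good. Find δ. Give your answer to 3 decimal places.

δ ≈ 0.720

The stream is worth 800δ + 610δ² today, so 800δ + 610δ² = 892.22.
Rearranged: 610δ² + 800δ − 892.22 = 0.
δ = (−800 + √(800² + 4·610·892.22)) / (2·610) = (−800 + √2817016.80) / 1220 ≈ 0.720.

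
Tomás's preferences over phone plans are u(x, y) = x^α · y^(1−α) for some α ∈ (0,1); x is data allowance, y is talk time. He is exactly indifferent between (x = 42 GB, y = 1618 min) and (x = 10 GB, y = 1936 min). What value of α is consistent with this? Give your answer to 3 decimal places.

Set the two utilities equal: 42^α·1618^(1−α) = 10^α·1936^(1−α).
(42/10)^α = (1936/1618)^(1−α); take logs: α·ln(42/10) = (1−α)·ln(1936/1618), i.e. α·1.435085 = (1−α)·0.179433.
So α/(1−α) = (0.179433)/(1.435085) = 0.125033, and α = 0.125033/1.125033 ≈ 0.111.

α ≈ 0.111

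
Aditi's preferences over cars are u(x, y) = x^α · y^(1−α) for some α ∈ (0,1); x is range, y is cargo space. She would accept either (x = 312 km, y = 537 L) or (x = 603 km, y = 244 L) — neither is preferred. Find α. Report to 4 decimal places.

α ≈ 0.5449

The Cobb–Douglas utilities coincide, so 312^α·537^(1−α) = 603^α·244^(1−α).
(312/603)^α = (244/537)^(1−α); take logs: α·ln(312/603) = (1−α)·ln(244/537), i.e. α·-0.6589140 = (1−α)·-0.7888299.
Thus α·(-1.4477439) = -0.7888299, so α = -0.7888299/-1.4477439 ≈ 0.5449.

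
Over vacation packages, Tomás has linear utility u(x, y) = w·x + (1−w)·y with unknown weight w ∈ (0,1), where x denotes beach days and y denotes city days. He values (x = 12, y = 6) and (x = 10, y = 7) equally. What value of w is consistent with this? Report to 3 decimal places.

Equating utilities: w·12 + (1−w)·6 = w·10 + (1−w)·7.
Collecting terms: w·2 = (1−w)·1.
Hence w = 1/(2+1) = 1/3 = 0.333.

w = 0.333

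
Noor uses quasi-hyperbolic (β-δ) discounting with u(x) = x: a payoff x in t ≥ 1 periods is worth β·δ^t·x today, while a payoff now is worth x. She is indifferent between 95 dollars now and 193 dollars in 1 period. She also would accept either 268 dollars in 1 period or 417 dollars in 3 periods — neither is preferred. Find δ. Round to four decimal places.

δ ≈ 0.8017

The second indifference involves only future payoffs, so β cancels: β·δ^1·268 = β·δ^3·417, giving δ^2 = 268/417 = 0.64269, so δ = 0.80168.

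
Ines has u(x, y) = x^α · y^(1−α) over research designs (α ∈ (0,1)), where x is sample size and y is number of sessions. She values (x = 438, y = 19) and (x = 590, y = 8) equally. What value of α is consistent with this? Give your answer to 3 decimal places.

α ≈ 0.744

Set the two utilities equal: 438^α·19^(1−α) = 590^α·8^(1−α).
Rearrange to (438/590)^α = (8/19)^(1−α) and take logs: α·-0.297904 = (1−α)·-0.864997.
With A = -0.297904 and B = -0.864997: α·A = (1−α)·B, so α = B/(A+B) = -0.864997/-1.162901 ≈ 0.744.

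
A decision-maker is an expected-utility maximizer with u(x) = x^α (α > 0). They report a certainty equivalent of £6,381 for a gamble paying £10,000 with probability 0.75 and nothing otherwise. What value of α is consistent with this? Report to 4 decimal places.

α ≈ 0.6403

The lottery's expected utility is 0.75·u(10000) + 0.25·u(0) = 0.75·10000^α (since u(0) = 0 for α > 0).
Indifference: 6381^α = 0.75·10000^α, so (6381/10000)^α = 0.75.
α = ln(0.75) / ln(6381/10000) = -0.2876821/-0.4492603 ≈ 0.6403.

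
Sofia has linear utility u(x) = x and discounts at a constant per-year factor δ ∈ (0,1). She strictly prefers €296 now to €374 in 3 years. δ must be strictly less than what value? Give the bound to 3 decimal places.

Comparing present values: 296 > δ^3·374.
So δ^3 < 296/374 = 0.79144; taking the cube root of both positive sides preserves the inequality.
δ < (296/374)^(1/3) ≈ 0.925.

δ < 0.925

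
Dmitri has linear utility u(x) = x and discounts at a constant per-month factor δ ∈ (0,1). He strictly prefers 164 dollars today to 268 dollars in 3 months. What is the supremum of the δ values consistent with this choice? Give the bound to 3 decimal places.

Under u(x) = x this choice says 164 > δ^3·268.
So δ^3 < 164/268 = 0.61194; taking the cube root of both positive sides preserves the inequality.
δ < (164/268)^(1/3) ≈ 0.849.

δ < 0.849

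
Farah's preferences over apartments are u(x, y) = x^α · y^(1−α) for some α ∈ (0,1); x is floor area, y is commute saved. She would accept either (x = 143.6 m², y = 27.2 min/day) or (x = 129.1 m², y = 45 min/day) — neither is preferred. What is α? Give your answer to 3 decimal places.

α ≈ 0.825

The Cobb–Douglas utilities coincide, so 143.6^α·27.2^(1−α) = 129.1^α·45^(1−α).
Rearrange to (143.6/129.1)^α = (45/27.2)^(1−α) and take logs: α·0.106444 = (1−α)·0.503446.
So α/(1−α) = (0.503446)/(0.106444) = 4.729679, and α = 4.729679/5.729679 ≈ 0.825.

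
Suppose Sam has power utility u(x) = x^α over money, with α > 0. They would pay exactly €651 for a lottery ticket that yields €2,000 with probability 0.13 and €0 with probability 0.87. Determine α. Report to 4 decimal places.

α ≈ 1.8177

EU(lottery) = 0.13·2000^α + 0.87·0 = 0.13·2000^α.
Indifference: 651^α = 0.13·2000^α, so (651/2000)^α = 0.13.
α = ln(0.13) / ln(651/2000) = -2.0402208/-1.1223928 ≈ 1.8177.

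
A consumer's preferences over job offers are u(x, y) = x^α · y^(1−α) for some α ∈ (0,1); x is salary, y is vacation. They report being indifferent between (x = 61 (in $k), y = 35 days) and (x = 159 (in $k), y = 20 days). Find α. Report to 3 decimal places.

α ≈ 0.369

Set the two utilities equal: 61^α·35^(1−α) = 159^α·20^(1−α).
Rearrange to (61/159)^α = (20/35)^(1−α) and take logs: α·-0.958030 = (1−α)·-0.559616.
So α/(1−α) = (-0.559616)/(-0.958030) = 0.584132, and α = 0.584132/1.584132 ≈ 0.369.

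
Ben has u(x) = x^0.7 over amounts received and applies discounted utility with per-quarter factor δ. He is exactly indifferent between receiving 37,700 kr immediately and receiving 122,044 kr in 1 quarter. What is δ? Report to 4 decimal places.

δ ≈ 0.4394

Indifference means u(37700) = δ · u(122044), so δ = u(37700)/u(122044).
With u(x) = x^0.7: δ = 37700^0.7/122044^0.7 = (37700/122044)^0.7 = 0.43942.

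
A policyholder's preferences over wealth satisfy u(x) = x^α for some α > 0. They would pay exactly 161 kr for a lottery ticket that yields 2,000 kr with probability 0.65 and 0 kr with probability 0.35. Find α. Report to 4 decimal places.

The lottery's expected utility is 0.65·u(2000) + 0.35·u(0) = 0.65·2000^α (since u(0) = 0 for α > 0).
Equating: 161^α = 0.65·2000^α, i.e. 0.0805^α = 0.65.
Take logs: α = ln 0.65 / ln(161/2000) ≈ 0.170980.

α ≈ 0.1710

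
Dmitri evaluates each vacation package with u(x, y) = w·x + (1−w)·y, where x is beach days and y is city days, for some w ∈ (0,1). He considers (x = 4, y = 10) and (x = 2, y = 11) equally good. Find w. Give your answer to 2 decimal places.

u(4,10) = u(2,11) means w·4 + (1−w)·10 = w·2 + (1−w)·11.
w·(4−2) = (1−w)·(11−10), i.e. w·2 = (1−w)·1.
So w/(1−w) = 1/2 = 0.5000, giving w = 1/(2+1) = 0.33.

w = 0.33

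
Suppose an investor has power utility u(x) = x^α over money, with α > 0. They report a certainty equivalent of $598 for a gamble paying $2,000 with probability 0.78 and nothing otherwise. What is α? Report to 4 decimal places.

EU(lottery) = 0.78·2000^α + 0.22·0 = 0.78·2000^α.
Setting u(598) equal to that: 598^α = 0.78·2000^α ⇒ (598/2000)^α = 0.78.
Take logs: α = ln 0.78 / ln(598/2000) ≈ 0.205797.

α ≈ 0.2058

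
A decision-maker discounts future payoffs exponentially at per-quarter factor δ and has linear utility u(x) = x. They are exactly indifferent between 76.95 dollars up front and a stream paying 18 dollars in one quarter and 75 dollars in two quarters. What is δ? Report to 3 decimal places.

The stream is worth 18δ + 75δ² today, so 18δ + 75δ² = 76.95.
Rearranged: 75δ² + 18δ − 76.95 = 0.
By the quadratic formula (taking the positive root), δ = (−18 + √23409.00) / 150 ≈ 0.900.

δ ≈ 0.900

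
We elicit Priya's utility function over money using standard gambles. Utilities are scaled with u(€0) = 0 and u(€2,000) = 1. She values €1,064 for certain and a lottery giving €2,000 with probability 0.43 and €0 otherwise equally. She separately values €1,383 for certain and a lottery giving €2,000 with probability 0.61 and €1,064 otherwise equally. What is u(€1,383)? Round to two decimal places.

0.78

First, u(€1,064) = 0.43·u(€2,000) + 0.57·u(€0) = 0.43.
Chaining: u(€1,383) = 0.61·1.00 + 0.39·0.43 = 0.7777.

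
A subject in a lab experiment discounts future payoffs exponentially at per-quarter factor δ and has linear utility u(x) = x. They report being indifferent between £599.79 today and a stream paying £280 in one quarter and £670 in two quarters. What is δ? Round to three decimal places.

δ ≈ 0.760

Equating present values: 599.79 = 280δ + 670δ².
That is, 670δ² + 280δ − 599.79 = 0, a quadratic in δ.
By the quadratic formula (taking the positive root), δ = (−280 + √1685837.20) / 1340 ≈ 0.760.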